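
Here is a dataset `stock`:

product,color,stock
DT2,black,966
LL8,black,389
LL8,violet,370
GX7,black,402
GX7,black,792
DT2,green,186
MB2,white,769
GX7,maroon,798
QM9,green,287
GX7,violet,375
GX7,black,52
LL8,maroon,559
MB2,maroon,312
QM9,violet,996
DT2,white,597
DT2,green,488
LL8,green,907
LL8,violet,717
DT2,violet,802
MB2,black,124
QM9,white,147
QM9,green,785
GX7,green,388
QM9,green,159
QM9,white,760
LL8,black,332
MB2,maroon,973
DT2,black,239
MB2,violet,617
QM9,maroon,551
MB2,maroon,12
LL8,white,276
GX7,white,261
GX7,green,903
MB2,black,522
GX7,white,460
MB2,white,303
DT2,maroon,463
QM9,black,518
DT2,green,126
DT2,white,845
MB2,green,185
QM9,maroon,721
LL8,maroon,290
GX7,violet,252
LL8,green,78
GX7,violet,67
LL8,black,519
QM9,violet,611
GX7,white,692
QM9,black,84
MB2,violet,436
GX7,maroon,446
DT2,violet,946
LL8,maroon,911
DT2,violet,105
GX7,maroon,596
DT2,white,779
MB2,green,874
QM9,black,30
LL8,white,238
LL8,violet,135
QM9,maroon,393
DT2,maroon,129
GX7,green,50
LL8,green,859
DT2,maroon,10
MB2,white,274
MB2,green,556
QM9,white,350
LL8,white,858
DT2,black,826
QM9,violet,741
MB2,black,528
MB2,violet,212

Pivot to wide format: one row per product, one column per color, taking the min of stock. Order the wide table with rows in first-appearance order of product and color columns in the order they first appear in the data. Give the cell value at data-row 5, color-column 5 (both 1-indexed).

393

With rows in first-appearance order of product, row 5 is product=QM9. color columns in first-appearance order: black, violet, green, white, maroon; column 5 is maroon.
Long rows with product=QM9, color=maroon: min(551, 721, 393) = 393.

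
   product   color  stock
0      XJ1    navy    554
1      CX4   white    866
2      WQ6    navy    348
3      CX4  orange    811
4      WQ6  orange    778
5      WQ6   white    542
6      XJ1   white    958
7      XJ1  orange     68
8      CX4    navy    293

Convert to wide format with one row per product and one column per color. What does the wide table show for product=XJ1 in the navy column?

Wide layout: rows indexed by product, columns are the 3 distinct color values (navy, white, orange).
Cell (product=XJ1, color=navy) draws from the long row where product=XJ1 and color=navy, which has stock=554.

554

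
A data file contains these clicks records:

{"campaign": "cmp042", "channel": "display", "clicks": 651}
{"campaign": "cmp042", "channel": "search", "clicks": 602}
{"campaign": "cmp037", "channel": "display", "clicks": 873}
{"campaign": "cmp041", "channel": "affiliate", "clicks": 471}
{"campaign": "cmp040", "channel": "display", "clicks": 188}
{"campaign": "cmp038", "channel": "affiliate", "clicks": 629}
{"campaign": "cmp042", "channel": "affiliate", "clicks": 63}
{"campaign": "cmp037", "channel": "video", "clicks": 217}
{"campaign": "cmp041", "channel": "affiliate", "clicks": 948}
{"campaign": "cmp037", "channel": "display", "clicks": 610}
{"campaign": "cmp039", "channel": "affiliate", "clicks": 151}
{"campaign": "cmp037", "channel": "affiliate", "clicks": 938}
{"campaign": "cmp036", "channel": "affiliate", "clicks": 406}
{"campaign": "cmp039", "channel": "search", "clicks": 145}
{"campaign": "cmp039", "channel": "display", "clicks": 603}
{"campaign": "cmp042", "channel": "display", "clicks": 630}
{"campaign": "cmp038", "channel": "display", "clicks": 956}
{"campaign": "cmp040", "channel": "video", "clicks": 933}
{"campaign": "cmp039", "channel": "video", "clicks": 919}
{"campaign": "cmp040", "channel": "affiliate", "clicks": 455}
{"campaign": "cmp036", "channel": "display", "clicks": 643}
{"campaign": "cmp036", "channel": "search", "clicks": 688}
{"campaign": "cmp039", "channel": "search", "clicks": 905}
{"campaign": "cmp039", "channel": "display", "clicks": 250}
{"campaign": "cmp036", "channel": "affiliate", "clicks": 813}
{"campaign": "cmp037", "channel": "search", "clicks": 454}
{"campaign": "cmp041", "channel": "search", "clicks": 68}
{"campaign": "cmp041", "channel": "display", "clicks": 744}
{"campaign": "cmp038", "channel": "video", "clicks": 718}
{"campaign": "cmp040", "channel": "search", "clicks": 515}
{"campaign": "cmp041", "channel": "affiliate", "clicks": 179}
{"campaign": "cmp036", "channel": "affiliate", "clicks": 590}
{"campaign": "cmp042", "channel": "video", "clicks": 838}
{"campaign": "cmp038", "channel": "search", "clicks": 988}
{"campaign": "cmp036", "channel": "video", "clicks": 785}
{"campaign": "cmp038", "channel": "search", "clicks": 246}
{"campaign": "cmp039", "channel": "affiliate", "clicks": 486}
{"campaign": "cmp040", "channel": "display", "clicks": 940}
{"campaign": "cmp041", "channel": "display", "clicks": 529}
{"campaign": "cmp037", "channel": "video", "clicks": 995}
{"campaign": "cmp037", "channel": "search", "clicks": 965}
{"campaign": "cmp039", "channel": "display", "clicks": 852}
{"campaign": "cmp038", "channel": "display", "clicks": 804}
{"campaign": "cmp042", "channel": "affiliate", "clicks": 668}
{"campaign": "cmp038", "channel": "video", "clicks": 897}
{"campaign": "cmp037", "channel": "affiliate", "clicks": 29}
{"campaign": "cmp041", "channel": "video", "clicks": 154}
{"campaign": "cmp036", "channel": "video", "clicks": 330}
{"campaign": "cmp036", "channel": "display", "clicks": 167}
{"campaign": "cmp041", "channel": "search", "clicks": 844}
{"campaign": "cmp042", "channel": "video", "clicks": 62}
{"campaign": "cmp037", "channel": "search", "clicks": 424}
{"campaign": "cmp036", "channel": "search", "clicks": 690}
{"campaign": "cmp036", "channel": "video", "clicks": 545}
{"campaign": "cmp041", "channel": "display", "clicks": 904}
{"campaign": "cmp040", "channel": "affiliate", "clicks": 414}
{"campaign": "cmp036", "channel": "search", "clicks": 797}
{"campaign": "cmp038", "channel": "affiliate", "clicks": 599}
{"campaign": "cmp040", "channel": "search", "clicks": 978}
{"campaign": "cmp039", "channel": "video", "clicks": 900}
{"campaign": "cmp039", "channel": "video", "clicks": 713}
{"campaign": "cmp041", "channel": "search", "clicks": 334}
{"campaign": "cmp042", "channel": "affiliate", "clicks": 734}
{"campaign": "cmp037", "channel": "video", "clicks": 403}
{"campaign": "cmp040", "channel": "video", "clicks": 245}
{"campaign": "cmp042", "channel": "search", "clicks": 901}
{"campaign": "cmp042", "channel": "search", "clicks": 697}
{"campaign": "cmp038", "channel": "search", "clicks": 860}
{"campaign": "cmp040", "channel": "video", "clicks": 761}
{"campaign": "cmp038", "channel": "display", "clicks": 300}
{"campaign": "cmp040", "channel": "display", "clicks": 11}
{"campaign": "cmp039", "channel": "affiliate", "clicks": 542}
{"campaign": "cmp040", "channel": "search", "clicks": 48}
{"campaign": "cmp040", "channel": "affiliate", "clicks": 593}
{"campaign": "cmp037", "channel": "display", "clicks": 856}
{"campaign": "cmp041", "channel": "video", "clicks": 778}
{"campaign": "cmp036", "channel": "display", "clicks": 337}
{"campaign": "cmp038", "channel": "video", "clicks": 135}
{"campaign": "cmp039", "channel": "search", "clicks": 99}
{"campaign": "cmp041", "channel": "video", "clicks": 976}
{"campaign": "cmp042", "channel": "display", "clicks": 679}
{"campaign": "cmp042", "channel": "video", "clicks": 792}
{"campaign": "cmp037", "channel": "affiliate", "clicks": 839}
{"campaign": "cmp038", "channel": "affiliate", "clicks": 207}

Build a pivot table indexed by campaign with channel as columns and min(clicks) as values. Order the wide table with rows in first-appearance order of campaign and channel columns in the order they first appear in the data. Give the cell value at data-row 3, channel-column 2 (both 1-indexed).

With rows in first-appearance order of campaign, row 3 is campaign=cmp041. channel columns in first-appearance order: display, search, affiliate, video; column 2 is search.
Long rows with campaign=cmp041, channel=search: min(68, 844, 334) = 68.

68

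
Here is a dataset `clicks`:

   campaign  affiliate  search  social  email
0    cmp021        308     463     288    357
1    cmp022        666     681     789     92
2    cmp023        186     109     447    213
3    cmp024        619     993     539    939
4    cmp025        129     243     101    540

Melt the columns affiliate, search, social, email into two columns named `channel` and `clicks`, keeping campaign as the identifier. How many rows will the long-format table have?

20

5 campaign values × 4 melted columns = 20 rows.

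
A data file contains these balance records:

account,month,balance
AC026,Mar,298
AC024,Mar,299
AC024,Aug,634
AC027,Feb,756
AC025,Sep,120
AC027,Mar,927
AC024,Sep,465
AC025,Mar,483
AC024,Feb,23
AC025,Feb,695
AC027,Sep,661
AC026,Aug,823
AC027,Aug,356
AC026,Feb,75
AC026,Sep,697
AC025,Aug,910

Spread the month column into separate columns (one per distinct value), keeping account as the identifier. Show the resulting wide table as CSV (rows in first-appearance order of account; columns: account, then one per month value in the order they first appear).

Columns: account plus the 4 distinct month values (Mar, Aug, Feb, Sep).
For example, row AC026 column Mar takes balance=298 from the long row (AC026, Mar).

account,Mar,Aug,Feb,Sep
AC026,298,823,75,697
AC024,299,634,23,465
AC027,927,356,756,661
AC025,483,910,695,120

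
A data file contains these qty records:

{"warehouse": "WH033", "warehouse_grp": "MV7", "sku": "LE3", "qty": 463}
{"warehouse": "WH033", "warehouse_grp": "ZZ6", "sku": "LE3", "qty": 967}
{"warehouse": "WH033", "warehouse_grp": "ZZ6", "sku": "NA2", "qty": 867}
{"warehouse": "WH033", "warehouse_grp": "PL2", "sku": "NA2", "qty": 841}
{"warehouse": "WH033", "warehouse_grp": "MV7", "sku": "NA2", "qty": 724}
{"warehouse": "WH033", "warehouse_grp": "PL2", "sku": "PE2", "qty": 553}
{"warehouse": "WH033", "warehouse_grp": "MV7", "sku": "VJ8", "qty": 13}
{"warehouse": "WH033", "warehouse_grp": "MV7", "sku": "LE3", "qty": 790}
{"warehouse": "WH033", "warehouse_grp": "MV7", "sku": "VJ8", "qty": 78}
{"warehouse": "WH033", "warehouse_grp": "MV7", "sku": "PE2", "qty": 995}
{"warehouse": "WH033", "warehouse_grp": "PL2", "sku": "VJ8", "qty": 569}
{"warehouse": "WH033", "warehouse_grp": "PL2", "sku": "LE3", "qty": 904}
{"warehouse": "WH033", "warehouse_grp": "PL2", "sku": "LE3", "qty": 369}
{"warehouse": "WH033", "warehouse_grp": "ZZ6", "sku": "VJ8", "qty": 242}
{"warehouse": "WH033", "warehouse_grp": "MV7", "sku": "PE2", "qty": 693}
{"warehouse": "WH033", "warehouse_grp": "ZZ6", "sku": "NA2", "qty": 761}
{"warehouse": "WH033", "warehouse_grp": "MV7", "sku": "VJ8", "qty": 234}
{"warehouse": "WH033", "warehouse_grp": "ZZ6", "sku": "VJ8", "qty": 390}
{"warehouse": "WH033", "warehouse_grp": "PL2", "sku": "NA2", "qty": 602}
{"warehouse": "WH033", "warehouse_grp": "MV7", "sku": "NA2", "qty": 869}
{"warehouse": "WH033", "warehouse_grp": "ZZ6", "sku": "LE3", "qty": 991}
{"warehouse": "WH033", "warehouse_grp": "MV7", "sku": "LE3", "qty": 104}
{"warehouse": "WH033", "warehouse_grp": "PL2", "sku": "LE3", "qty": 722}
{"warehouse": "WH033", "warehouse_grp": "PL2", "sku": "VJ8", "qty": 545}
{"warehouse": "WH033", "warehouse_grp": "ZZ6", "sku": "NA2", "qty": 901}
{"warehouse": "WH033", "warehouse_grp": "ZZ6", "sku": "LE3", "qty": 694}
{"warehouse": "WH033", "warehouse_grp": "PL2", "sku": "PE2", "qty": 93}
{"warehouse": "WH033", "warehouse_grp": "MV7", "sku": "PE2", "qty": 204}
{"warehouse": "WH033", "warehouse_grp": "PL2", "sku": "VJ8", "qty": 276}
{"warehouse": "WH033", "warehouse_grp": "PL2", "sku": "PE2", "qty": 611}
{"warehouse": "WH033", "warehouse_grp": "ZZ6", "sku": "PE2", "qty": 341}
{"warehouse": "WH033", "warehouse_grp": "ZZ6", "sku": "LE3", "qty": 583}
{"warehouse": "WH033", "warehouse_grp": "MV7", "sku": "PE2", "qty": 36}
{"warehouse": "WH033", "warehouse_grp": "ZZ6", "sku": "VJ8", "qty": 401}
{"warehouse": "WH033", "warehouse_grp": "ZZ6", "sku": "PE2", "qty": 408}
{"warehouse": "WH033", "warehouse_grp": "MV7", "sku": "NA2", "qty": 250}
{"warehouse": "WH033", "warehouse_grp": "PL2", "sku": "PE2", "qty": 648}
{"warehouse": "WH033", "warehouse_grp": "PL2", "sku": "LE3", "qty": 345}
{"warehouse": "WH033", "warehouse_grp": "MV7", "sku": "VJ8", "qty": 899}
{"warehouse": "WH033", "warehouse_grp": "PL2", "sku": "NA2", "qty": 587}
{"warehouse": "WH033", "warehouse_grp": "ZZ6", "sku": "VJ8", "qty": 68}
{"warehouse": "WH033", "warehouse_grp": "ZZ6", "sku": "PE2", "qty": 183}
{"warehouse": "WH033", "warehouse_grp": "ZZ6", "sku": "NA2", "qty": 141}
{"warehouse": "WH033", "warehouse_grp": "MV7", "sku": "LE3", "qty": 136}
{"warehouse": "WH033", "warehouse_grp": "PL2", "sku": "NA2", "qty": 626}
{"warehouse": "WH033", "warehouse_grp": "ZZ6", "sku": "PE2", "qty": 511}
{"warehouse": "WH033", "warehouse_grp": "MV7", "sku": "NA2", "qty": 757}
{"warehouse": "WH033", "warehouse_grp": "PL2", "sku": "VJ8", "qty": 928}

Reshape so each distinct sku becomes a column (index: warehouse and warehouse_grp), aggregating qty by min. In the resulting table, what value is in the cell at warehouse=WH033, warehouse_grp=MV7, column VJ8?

Rows with warehouse=WH033, warehouse_grp=MV7 and sku=VJ8: qty values are 13, 78, 234, 899.
min(13, 78, 234, 899) = 13.

13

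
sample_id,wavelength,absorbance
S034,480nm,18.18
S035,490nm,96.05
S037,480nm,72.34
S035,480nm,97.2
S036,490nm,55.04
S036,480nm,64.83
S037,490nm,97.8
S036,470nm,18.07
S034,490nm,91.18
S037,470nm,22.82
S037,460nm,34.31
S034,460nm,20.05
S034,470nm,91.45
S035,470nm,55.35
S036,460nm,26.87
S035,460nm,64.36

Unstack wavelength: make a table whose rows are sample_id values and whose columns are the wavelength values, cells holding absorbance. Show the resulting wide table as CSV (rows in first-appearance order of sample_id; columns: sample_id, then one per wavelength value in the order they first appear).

Columns: sample_id plus the 4 distinct wavelength values (480nm, 490nm, 470nm, 460nm).
For example, row S034 column 480nm takes absorbance=18.18 from the long row (S034, 480nm).

sample_id,480nm,490nm,470nm,460nm
S034,18.18,91.18,91.45,20.05
S035,97.2,96.05,55.35,64.36
S037,72.34,97.8,22.82,34.31
S036,64.83,55.04,18.07,26.87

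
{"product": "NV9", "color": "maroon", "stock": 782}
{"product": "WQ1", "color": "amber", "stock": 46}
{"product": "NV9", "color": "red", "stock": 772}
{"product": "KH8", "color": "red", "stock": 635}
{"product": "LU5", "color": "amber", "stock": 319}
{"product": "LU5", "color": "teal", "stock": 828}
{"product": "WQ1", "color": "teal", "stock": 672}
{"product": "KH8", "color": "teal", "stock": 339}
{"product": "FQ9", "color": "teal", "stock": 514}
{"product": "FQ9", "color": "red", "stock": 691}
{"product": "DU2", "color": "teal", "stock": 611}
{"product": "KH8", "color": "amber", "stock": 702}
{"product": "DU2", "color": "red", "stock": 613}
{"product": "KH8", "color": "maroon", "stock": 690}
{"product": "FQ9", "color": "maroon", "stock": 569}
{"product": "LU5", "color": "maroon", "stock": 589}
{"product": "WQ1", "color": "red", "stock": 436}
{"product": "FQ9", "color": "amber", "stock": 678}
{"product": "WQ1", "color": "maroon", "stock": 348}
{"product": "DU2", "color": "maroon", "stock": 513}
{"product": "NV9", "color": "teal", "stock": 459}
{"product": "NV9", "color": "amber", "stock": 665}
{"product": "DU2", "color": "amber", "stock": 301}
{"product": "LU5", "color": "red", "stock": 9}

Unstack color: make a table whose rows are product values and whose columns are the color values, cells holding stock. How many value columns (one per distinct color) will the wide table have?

4

4 distinct color values: maroon, amber, teal, red.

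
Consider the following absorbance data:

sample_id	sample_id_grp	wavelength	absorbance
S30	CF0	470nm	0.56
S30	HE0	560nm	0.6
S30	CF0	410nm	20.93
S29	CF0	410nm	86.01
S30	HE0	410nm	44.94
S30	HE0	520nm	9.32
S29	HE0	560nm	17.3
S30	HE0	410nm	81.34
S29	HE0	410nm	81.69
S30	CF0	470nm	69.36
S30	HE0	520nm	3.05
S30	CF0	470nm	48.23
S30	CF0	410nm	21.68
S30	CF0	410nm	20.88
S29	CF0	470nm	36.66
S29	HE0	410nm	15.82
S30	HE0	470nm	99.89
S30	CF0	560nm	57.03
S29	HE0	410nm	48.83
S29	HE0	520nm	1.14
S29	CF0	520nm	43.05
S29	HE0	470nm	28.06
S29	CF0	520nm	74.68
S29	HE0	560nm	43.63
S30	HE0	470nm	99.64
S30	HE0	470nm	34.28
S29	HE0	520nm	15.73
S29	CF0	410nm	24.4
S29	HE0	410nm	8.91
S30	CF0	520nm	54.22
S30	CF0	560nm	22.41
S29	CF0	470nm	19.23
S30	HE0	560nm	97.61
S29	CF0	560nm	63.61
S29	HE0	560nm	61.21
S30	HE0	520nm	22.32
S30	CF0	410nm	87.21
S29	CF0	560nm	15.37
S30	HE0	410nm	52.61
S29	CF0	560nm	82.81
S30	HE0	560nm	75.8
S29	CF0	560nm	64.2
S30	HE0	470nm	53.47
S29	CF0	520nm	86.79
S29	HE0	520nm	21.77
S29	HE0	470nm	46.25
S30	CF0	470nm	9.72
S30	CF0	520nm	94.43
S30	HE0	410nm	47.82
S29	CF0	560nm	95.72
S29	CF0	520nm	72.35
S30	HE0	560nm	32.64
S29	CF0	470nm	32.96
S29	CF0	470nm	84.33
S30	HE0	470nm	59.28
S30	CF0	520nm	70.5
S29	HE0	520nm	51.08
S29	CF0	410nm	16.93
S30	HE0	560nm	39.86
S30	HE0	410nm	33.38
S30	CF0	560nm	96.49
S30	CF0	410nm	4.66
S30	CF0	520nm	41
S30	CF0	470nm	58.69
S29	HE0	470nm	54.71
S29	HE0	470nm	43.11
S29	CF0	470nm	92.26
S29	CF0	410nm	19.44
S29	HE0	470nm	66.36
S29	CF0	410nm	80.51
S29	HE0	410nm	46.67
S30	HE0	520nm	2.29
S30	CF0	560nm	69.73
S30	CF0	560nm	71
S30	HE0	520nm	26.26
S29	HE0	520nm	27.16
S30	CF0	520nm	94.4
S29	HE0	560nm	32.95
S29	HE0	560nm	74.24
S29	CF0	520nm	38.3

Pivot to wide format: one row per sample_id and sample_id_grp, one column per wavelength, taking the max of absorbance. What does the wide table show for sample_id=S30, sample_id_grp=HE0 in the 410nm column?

Rows with sample_id=S30, sample_id_grp=HE0 and wavelength=410nm: absorbance values are 44.94, 81.34, 52.61, 47.82, 33.38.
max(44.94, 81.34, 52.61, 47.82, 33.38) = 81.34.

81.34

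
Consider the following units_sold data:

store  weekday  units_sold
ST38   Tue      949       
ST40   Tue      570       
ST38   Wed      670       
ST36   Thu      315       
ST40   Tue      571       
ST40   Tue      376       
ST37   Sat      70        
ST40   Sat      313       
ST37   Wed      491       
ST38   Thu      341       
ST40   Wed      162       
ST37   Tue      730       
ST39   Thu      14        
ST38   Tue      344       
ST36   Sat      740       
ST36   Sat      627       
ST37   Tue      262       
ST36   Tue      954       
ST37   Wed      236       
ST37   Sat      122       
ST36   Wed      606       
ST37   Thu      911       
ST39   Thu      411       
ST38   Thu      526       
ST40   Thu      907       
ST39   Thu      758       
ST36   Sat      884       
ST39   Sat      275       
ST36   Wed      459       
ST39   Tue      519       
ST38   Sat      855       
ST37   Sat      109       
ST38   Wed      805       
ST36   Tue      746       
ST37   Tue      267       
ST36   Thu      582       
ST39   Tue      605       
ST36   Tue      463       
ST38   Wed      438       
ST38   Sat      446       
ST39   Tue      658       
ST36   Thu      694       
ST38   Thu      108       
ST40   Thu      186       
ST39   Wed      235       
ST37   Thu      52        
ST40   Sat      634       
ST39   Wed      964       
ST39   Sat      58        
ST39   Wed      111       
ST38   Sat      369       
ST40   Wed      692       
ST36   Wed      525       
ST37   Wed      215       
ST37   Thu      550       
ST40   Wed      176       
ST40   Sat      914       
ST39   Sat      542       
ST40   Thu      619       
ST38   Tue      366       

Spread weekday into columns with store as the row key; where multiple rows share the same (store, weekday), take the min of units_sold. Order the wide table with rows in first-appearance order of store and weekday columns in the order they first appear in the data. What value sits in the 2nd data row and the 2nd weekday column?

162

With rows in first-appearance order of store, row 2 is store=ST40. weekday columns in first-appearance order: Tue, Wed, Thu, Sat; column 2 is Wed.
Long rows with store=ST40, weekday=Wed: min(162, 692, 176) = 162.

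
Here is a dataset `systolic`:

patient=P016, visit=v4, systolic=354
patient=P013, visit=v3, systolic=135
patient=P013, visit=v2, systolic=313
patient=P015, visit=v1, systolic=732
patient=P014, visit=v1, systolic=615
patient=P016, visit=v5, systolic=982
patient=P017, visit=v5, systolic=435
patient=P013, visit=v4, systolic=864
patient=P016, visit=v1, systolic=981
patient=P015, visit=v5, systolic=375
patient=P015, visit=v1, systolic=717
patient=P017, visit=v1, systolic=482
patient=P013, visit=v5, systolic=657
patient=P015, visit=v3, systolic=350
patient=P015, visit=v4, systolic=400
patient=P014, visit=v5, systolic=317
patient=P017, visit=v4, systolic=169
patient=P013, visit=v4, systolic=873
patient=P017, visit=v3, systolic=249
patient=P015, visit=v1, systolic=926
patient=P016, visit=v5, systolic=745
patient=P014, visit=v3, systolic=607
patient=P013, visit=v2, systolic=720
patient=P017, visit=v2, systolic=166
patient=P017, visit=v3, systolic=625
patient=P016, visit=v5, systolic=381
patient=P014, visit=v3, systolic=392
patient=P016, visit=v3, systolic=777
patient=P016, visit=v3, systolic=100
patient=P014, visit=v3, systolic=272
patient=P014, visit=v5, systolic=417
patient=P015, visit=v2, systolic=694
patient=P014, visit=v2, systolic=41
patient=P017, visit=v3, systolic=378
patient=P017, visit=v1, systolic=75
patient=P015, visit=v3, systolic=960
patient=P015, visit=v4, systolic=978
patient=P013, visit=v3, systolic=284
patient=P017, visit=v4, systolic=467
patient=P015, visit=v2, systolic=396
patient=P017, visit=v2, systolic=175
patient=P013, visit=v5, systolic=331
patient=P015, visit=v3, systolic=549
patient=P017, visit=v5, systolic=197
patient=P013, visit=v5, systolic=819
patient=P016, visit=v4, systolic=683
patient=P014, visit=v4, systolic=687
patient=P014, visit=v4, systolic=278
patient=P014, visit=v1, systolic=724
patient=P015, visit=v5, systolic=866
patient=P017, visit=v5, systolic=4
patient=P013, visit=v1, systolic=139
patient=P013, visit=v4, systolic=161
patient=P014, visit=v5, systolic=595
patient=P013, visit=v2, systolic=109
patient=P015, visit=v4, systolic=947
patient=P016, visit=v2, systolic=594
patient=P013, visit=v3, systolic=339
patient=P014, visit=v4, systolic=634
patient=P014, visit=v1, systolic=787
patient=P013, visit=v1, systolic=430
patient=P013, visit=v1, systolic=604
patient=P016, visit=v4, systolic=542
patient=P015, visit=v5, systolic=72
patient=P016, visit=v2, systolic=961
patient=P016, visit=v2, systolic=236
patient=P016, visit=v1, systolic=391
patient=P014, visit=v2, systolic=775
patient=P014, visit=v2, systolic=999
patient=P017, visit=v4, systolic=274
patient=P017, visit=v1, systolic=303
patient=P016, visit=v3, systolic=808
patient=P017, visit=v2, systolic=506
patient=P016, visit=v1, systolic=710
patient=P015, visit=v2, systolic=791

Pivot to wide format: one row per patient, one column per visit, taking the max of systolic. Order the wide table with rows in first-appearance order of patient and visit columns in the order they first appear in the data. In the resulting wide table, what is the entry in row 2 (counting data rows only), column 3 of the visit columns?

720

With rows in first-appearance order of patient, row 2 is patient=P013. visit columns in first-appearance order: v4, v3, v2, v1, v5; column 3 is v2.
Long rows with patient=P013, visit=v2: max(313, 720, 109) = 720.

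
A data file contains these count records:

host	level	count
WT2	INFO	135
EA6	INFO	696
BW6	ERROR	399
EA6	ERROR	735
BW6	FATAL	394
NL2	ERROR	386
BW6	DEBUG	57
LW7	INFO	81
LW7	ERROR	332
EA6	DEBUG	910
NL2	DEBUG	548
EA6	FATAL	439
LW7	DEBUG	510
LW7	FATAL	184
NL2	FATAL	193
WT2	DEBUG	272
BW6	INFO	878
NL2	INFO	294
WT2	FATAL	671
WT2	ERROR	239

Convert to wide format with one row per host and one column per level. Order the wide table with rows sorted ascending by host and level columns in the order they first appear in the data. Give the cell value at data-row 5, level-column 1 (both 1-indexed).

135

With rows sorted ascending by host, row 5 is host=WT2. level columns in first-appearance order: INFO, ERROR, FATAL, DEBUG; column 1 is INFO.
Long rows with host=WT2, level=INFO: count = 135.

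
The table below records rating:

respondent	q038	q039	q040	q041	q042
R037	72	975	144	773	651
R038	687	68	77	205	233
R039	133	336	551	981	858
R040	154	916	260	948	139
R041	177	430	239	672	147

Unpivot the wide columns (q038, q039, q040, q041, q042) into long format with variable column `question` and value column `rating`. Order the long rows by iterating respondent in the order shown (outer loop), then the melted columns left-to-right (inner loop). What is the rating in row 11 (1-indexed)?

133

25 rows total (5 × 5). Row 11: index ⌊(11-1)/5⌋ = 2 into respondent → R039; (11-1) mod 5 = 0 into the melted columns → q038.
So row 11 is (R039, q038, 133); rating = 133.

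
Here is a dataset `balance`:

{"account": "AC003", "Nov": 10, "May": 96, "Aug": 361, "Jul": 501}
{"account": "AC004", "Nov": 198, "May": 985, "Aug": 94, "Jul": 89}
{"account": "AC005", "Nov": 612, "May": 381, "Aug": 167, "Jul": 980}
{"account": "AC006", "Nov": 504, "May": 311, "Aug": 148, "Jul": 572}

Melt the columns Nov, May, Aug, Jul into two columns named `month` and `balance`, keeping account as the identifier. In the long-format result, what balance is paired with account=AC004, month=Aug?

94

Unpivoting turns each (account, wide-column) pair into one long row.
The wide cell at row AC004, column Aug holds 94, so the long row (AC004, Aug) has balance=94.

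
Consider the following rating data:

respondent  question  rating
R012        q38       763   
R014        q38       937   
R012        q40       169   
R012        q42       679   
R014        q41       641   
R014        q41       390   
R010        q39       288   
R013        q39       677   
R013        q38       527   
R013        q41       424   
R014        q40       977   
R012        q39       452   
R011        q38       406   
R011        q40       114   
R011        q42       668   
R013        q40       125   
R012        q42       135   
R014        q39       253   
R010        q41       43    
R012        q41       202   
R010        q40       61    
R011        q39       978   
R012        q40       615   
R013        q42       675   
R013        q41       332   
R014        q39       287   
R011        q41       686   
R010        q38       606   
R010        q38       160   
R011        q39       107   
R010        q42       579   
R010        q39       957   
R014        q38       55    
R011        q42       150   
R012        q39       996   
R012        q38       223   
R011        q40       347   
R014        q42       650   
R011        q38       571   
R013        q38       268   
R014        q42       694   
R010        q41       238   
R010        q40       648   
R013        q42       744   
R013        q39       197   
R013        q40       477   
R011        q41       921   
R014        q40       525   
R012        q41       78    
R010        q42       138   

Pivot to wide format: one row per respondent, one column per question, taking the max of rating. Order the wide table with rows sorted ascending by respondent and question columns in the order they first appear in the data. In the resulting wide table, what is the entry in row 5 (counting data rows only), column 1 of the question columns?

With rows sorted ascending by respondent, row 5 is respondent=R014. question columns in first-appearance order: q38, q40, q42, q41, q39; column 1 is q38.
Long rows with respondent=R014, question=q38: max(937, 55) = 937.

937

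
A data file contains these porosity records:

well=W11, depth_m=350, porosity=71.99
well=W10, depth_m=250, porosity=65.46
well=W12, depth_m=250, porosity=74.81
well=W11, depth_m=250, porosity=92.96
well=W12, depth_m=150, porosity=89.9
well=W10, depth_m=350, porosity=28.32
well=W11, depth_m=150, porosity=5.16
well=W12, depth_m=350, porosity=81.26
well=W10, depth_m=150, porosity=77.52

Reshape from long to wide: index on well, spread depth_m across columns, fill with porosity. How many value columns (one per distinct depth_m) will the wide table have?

3 distinct depth_m values: 150, 250, 350.

3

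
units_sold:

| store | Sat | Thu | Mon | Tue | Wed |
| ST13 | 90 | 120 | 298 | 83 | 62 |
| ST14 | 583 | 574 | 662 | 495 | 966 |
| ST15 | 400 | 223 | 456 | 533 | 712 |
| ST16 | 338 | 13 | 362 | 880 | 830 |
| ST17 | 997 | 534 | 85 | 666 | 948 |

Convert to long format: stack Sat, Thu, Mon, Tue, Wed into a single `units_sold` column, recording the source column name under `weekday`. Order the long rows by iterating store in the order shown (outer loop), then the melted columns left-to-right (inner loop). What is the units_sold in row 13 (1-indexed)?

456

25 rows total (5 × 5). Row 13: index ⌊(13-1)/5⌋ = 2 into store → ST15; (13-1) mod 5 = 2 into the melted columns → Mon.
So row 13 is (ST15, Mon, 456); units_sold = 456.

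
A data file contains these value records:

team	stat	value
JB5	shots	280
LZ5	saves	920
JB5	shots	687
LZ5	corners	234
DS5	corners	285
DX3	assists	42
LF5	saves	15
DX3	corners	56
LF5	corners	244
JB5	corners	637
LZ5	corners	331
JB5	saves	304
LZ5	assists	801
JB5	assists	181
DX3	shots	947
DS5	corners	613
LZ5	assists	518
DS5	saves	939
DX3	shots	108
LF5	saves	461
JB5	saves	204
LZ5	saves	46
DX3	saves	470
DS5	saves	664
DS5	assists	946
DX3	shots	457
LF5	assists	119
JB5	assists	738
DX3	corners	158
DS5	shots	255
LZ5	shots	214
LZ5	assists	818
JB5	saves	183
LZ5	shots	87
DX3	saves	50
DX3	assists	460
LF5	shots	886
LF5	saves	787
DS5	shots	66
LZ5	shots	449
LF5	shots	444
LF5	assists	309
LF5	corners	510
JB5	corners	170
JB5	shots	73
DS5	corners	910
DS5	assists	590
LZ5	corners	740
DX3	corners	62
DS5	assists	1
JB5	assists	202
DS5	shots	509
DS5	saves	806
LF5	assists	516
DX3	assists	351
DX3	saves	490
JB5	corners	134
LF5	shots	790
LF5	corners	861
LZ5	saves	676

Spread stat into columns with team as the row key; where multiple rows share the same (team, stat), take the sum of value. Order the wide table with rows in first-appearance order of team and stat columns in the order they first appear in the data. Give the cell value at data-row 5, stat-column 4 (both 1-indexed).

944

With rows in first-appearance order of team, row 5 is team=LF5. stat columns in first-appearance order: shots, saves, corners, assists; column 4 is assists.
Long rows with team=LF5, stat=assists: 119 + 309 + 516 = 944.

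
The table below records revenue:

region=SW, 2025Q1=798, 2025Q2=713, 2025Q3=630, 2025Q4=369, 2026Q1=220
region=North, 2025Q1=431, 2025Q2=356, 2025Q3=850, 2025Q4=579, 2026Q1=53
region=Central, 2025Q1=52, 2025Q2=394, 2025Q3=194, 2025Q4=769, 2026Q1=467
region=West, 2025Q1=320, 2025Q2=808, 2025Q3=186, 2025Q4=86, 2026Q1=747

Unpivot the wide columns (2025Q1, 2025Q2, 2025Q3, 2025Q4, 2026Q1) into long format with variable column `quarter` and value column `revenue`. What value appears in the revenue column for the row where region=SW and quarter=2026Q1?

Unpivoting turns each (region, wide-column) pair into one long row.
The wide cell at row SW, column 2026Q1 holds 220, so the long row (SW, 2026Q1) has revenue=220.

220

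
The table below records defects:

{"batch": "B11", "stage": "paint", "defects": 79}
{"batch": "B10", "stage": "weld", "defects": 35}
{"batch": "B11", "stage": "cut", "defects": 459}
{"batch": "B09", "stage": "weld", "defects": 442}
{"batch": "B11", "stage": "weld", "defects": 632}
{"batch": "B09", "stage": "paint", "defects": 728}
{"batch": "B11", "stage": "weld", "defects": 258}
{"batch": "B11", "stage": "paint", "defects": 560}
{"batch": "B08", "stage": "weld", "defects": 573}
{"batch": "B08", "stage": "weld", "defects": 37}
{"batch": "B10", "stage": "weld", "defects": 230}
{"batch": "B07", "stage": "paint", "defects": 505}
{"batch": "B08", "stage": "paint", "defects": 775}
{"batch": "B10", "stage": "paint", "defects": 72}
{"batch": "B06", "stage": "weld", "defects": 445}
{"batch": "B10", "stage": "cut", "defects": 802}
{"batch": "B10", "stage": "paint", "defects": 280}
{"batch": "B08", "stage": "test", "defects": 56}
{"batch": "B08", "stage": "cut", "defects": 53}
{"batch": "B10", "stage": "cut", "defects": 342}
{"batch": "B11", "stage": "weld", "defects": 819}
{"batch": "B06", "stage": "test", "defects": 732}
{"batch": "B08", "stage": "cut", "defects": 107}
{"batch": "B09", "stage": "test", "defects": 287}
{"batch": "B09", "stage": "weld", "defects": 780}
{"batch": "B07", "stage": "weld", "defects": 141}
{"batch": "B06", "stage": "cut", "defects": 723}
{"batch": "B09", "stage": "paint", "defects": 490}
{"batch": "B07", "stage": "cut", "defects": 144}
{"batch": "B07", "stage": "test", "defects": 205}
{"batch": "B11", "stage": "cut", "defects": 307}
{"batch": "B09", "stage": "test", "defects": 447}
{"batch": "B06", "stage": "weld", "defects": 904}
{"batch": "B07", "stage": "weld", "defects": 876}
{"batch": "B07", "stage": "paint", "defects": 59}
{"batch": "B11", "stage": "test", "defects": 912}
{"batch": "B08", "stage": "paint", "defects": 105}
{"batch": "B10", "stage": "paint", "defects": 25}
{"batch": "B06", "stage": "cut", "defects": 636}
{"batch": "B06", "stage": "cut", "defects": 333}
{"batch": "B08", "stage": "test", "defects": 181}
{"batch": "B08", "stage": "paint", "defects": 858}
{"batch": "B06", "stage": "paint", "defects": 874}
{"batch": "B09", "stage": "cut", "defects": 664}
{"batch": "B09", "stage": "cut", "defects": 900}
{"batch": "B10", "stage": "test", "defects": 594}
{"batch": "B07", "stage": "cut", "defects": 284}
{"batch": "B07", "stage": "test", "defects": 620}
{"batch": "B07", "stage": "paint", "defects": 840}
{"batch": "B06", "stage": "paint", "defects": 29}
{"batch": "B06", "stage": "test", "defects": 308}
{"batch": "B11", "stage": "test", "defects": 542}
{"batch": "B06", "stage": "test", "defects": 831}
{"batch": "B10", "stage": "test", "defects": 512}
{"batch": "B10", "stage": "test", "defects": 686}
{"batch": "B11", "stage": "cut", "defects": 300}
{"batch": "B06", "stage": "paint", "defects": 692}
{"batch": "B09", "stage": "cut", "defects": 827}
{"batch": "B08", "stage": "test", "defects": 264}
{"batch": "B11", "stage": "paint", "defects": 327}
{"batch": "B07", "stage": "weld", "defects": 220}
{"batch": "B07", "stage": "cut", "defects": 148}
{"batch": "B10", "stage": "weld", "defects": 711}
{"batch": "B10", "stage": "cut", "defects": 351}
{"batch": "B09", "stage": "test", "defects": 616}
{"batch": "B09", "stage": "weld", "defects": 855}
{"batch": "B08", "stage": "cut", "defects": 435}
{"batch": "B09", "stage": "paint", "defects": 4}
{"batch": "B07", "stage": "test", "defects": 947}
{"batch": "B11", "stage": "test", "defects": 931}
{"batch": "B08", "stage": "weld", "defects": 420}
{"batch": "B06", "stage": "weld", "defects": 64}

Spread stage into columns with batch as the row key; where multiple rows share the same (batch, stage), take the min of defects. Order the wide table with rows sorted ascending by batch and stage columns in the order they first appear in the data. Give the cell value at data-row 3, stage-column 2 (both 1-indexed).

With rows sorted ascending by batch, row 3 is batch=B08. stage columns in first-appearance order: paint, weld, cut, test; column 2 is weld.
Long rows with batch=B08, stage=weld: min(573, 37, 420) = 37.

37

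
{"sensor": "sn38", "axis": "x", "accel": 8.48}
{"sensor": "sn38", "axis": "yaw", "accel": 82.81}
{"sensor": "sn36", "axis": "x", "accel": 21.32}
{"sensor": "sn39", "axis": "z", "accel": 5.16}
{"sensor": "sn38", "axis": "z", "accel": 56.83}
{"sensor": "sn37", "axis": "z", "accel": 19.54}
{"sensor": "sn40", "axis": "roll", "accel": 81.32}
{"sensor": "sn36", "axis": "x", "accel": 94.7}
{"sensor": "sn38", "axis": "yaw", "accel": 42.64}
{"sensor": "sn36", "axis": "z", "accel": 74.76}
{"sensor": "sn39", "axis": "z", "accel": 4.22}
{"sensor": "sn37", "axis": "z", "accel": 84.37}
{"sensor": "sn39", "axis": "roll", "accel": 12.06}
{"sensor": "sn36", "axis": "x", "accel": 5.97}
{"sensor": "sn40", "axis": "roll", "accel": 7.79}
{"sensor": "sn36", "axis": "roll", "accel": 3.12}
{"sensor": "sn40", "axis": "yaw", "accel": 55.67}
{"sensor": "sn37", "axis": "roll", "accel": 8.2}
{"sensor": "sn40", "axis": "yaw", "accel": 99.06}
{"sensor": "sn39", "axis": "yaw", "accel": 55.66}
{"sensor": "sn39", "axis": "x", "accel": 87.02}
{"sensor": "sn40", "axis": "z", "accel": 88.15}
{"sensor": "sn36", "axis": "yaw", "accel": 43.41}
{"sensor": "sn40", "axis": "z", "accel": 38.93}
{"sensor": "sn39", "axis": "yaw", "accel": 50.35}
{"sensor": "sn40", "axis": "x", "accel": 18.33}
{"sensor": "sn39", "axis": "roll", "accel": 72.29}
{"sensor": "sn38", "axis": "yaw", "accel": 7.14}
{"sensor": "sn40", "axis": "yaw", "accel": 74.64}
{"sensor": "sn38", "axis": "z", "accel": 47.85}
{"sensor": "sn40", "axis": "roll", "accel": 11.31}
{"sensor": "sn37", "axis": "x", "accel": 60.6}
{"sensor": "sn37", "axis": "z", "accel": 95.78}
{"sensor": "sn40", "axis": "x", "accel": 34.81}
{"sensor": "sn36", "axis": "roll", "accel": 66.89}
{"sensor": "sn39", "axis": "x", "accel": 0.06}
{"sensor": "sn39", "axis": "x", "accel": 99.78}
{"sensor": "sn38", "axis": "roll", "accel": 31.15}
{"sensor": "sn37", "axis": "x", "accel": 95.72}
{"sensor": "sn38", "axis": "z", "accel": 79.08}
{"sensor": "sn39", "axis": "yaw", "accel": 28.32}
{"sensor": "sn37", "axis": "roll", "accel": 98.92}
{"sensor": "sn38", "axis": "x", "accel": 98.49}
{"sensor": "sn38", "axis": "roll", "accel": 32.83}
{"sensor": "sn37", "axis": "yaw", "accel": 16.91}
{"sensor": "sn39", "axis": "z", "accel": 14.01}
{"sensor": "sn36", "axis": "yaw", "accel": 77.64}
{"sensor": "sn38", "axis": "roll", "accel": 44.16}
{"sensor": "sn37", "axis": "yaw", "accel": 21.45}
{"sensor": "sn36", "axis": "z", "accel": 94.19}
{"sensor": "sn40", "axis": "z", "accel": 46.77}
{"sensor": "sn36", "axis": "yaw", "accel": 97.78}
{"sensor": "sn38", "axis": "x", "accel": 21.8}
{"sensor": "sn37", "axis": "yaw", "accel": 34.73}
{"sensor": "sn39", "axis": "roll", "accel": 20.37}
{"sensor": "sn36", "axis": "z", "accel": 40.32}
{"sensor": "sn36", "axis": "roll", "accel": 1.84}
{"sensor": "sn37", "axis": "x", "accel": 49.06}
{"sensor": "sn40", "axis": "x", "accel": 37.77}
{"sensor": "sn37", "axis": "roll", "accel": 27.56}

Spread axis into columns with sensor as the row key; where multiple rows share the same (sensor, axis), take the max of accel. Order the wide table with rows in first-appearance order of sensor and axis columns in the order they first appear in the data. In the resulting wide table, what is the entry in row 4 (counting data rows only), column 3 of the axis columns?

With rows in first-appearance order of sensor, row 4 is sensor=sn37. axis columns in first-appearance order: x, yaw, z, roll; column 3 is z.
Long rows with sensor=sn37, axis=z: max(19.54, 84.37, 95.78) = 95.78.

95.78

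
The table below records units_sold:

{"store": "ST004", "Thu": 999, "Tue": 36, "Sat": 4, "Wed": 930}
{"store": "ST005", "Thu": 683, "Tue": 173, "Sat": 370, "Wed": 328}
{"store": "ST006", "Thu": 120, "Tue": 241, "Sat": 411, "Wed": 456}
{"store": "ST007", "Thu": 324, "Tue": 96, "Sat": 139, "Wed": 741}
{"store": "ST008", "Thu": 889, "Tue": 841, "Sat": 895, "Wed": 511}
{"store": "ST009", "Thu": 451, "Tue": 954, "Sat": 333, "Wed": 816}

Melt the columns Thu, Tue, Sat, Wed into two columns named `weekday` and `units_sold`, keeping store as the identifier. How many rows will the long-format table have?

24

6 store values × 4 melted columns = 24 rows.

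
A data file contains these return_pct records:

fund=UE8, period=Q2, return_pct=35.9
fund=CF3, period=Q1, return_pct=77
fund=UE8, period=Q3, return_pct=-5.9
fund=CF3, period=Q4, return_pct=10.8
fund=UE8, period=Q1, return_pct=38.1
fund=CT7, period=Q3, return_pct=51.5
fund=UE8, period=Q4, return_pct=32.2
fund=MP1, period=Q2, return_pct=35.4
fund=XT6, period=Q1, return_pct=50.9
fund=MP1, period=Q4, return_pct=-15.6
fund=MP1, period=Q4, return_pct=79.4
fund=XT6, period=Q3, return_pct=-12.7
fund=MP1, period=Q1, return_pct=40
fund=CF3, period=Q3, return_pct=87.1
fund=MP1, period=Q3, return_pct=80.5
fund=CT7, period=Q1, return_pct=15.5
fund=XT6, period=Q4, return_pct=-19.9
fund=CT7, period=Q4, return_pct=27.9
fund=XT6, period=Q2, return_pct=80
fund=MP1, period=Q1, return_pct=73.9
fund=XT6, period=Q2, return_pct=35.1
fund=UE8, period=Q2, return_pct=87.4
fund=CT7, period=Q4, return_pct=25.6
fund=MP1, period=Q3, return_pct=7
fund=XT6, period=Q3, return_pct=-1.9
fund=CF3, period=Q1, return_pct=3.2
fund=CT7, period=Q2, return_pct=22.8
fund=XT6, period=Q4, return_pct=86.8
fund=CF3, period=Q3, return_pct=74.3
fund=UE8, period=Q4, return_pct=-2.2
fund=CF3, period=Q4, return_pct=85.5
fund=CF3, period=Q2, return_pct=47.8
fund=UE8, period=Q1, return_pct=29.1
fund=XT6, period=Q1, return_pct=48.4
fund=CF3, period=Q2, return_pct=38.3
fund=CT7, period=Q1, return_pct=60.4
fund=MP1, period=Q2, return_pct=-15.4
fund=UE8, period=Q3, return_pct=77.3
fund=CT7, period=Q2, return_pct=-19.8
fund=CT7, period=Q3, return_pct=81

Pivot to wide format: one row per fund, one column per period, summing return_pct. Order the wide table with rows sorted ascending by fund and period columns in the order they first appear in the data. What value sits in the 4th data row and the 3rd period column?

71.4

With rows sorted ascending by fund, row 4 is fund=UE8. period columns in first-appearance order: Q2, Q1, Q3, Q4; column 3 is Q3.
Long rows with fund=UE8, period=Q3: -5.9 + 77.3 = 71.4.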